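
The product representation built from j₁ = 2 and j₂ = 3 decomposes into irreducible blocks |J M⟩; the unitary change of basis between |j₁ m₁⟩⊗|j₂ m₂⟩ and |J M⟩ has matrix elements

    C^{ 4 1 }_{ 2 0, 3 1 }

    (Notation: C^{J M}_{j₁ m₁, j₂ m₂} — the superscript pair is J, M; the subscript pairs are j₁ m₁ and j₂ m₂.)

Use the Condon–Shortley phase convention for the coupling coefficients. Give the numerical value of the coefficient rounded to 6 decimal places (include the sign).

√[9·1!3!5!/10! · 2!2!4!2!5!3!] = √(1728/7)
  +(−1)^0/∏(0,1,2,4,1,1)! = 1/48  (running 1/48)
  +(−1)^1/∏(1,0,1,3,2,2)! = -1/24  (running -1/48)
⟨..|..⟩ = √(1728/7)·(-1/48) = -0.327327

−√(3/28) ≈ -0.327327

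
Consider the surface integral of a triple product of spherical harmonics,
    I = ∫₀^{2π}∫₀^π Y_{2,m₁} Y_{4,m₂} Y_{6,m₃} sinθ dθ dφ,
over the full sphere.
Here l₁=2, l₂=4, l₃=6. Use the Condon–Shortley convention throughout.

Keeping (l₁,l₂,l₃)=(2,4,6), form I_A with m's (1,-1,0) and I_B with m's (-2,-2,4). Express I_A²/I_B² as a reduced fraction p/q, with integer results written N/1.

4/7

Shared (l₁,l₂,l₃)=(2,4,6): N and (l;000)² cancel in I_A²/I_B².
A: Δ = 0!·4!·8!/13! = 1/6435; Racah Σ t=0..0: t=0:+1/4320 = 1/4320; ⇒ 3j(2 4 6; 1 -1 0)² = 8/429, sgn +1
B: Δ = 0!·4!·8!/13! = 1/6435; Racah Σ t=0..0: t=0:+1/34560 = 1/34560; ⇒ 3j(2 4 6; -2 -2 4)² = 14/429, sgn +1
I_A²/I_B² = (8/429)/(14/429) = 4/7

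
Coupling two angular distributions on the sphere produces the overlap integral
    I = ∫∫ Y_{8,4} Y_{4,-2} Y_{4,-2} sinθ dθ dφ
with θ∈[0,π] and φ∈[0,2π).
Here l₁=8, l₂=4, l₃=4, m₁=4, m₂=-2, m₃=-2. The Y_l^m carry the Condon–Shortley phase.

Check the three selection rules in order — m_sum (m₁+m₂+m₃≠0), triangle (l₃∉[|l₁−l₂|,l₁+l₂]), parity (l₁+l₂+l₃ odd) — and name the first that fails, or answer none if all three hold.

none

azimuthal sum: 4 − 2 − 2 = 0  ✓
4 ≤ 4 ≤ 12 (triangle on l)  ✓
L = 8 + 4 + 4 = 16 (even)  ✓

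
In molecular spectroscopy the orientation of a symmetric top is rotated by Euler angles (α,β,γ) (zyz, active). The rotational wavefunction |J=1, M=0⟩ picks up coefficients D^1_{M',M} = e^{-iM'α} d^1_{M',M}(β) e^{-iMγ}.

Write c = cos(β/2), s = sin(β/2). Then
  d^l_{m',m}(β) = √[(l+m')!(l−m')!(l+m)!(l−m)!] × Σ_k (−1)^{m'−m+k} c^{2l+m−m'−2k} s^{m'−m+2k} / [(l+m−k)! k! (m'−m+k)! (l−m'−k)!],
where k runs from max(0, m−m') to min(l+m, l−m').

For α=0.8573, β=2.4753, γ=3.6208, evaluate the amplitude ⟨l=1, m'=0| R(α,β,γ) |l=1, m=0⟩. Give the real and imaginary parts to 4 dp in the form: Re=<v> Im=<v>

Re=-0.7861 Im=0.0000

D^1_{0,0}(0.8573,2.4753,3.6208) = e^{-i·0·0.8573}·d^1_{0,0}(2.4753)·e^{-i·0·3.6208}. Compute d first:
c=cos(2.475300/2)=0.327018, s=sin(2.475300/2)=0.945018; N=√[1·1·1·1]=1.000000
k: max(0,(0)−(0))=0 … min(1+(0),1−(0))=1
  k=0: (−1)^0·1.0000/(1)·0.3270^2·0.9450^0 = +0.106941
  k=1: (−1)^1·1.0000/(1)·0.3270^0·0.9450^2 = -0.893059
d^1_{0,0}(2.4753) = +0.106941 -0.893059 = -0.786118
D = (+1.000000+0.000000i)·(-0.786118)·(+1.000000+0.000000i) = -0.786118+0.000000i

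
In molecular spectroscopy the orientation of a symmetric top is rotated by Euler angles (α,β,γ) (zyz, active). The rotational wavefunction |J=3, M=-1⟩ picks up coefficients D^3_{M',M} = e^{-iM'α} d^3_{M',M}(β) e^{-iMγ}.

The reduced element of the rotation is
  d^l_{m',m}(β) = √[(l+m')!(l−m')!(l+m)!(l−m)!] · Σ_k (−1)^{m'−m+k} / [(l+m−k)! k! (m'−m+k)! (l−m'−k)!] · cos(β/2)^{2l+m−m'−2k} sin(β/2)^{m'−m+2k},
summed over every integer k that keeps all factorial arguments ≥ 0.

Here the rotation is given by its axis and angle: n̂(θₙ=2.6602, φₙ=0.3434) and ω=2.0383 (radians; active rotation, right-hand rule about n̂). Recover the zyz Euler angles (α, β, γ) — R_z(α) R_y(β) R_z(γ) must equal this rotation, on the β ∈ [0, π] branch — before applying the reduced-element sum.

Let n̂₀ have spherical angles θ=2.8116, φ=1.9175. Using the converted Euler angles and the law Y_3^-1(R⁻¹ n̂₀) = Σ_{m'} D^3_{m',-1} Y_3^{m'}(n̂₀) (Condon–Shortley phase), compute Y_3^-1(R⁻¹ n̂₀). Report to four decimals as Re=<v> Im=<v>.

Axis–angle → zyz. n̂ = (sinθₙcosφₙ, sinθₙsinφₙ, cosθₙ) = (+0.435981, +0.155892, -0.886351), ω = 2.0383.
R = I cosω + sinω [n̂]ₓ + (1−cosω) n̂n̂ᵀ gives
  R = [-0.174919, +0.889838, -0.421417; -0.692646, -0.415405, -0.589644; -0.699746, +0.188753, +0.689005]
β = atan2(√(R₁₃²+R₂₃²), R₃₃) = 0.810681; α = atan2(R₂₃, R₁₃) mod 2π = 4.091867; γ = atan2(R₃₂, −R₃₁) mod 2π = 0.263474
Need the full column D^3_{m',-1} for m'=−3..3 at α=4.0919, β=0.8107, γ=0.2635.
cos(β/2)=0.918968, sin(β/2)=0.394332
d^3_{-3,-1}: single k=2 term ⇒ +0.429508;  D = +0.429348-0.011722i
d^3_{-2,-1}: k∈[1..2] ⇒ +0.817267 -0.300966 = +0.516302;  D = -0.288633+0.428087i
d^3_{-1,-1}: k∈[0..2] ⇒ +0.602286 -0.887188 +0.122518 = -0.162384;  D = +0.056755+0.152143i
d^3_{0,-1}: k∈[0..2] ⇒ -0.895271 +0.494537 -0.030353 = -0.431087;  D = -0.416211-0.112271i
d^3_{1,-1}: k∈[0..2] ⇒ +0.665391 -0.163357 +0.003760 = +0.505793;  D = -0.391119+0.320706i
d^3_{2,-1}: k∈[0..1] ⇒ -0.300966 +0.027708 = -0.273257;  D = +0.018098+0.272657i
d^3_{3,-1}: single k=0 term ⇒ +0.079085;  D = +0.067246+0.041622i
Y_3^{m'}(θ=2.8116,φ=1.9175) and Σ D·Y over m':
  (+0.4293-0.0117i)·(+0.0122+0.0072i)  (-0.2886+0.4281i)·(+0.0781-0.0649i)  (+0.0568+0.1521i)·(-0.1237-0.3423i)  (-0.4162-0.1123i)·(-0.5207+0.0000i)  (-0.3911+0.3207i)·(+0.1237-0.3423i)  (+0.0181+0.2727i)·(+0.0781+0.0649i)  (+0.0672+0.0416i)·(-0.0122+0.0072i)
Y_3^-1(R⁻¹ n̂) = +0.316371+0.271274i

Re=0.3164 Im=0.2713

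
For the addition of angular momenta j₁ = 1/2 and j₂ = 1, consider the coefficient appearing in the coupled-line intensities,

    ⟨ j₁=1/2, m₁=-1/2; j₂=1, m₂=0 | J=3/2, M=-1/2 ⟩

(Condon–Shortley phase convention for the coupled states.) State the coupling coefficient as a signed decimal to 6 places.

j₁+j₂−J=0  J+j₁−j₂=1  J−j₁+j₂=2  j₁+j₂+J+1=4
(j₁±m₁, j₂±m₂, J±M) = (0,1,1,1,1,2)
P² = 2/3
sum k=0..0:
  [0] +1/1 = 1
S = 1
C² = P²·S² = 2/3 ; C = +0.816497

+0.816497  (= +√(2/3))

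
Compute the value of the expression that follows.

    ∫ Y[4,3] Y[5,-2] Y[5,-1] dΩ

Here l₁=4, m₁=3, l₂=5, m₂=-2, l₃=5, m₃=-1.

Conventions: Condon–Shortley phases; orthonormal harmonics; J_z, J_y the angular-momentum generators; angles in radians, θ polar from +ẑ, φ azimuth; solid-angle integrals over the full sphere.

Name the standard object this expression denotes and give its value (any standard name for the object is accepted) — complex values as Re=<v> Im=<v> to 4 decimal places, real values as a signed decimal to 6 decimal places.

This is a Gaunt coefficient — the integral of a triple product of spherical harmonics over the sphere.
m-sum 0 ✓  L=14 even ✓  1≤5≤9 ✓
Π(2lᵢ+1) = 9×11×11 = 1089
triangle coeff Δ(4,5,5) = 1/3153150
Σ_t [0,4]: t=0:+1/69120 t=1:−1/1728 t=2:+1/576 t=3:−1/1728 t=4:+1/69120 = 7/11520
(3j)²=2/143 [(4 5 5; 0 0 0)], sign=-1
Σ_t [0,1]: t=0:+1/5184 t=1:−1/6912 = 1/20736
(3j)²=5/2574 [(4 5 5; 3 -2 -1)], sign=+1
⇒ 4πI² = 5/169
I = (-1)√(5/169/(4π)) = -0.04852178

Gaunt coefficient, -0.048522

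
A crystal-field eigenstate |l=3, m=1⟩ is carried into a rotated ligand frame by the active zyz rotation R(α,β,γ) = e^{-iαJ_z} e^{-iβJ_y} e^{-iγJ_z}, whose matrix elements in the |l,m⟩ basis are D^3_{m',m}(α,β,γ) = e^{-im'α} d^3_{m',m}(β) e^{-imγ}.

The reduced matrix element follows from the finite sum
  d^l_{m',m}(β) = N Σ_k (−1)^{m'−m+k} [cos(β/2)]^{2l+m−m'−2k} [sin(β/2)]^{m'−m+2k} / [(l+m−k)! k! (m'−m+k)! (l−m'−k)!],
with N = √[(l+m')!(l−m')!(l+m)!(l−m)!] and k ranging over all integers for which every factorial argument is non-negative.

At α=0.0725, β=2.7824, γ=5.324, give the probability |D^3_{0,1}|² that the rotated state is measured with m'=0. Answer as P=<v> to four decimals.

D^3_{0,1}(0.0725,2.7824,5.3240) = e^{-i·0·0.0725}·d^3_{0,1}(2.7824)·e^{-i·1·5.3240}. Compute d first:
With c≡cos(β/2)=0.178632 and s≡sin(β/2)=0.983916, N=[6·6·24·2]^{1/2}=41.569219
Admissible k: 1..3 (factorial args all ≥0)
  k=1: (−1)^0·41.5692/(12)·0.1786^5·0.9839^1 = +0.000620
  k=2: (−1)^1·41.5692/(4)·0.1786^3·0.9839^3 = -0.056424
  k=3: (−1)^2·41.5692/(12)·0.1786^1·0.9839^5 = +0.570612
d^3_{0,1}(2.7824) = +0.000620 -0.056424 +0.570612 = +0.514807
|D^3_{0,1}|² = |d^3_{0,1}(β)|² = (+0.514807)² = 0.265027 (the z-rotation phases have unit modulus)

P=0.2650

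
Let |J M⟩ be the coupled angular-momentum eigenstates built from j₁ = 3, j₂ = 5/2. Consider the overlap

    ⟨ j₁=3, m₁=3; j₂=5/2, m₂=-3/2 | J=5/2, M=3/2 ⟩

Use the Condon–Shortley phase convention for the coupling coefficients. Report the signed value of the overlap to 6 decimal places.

√[6·3!3!2!/9! · 6!0!1!4!4!1!] = √(3456/7)
  +(−1)^0/∏(0,3,0,1,3,1)! = 1/36  (running 1/36)
⟨..|..⟩ = √(3456/7)·(1/36) = +0.617213

+√(8/21) ≈ +0.617213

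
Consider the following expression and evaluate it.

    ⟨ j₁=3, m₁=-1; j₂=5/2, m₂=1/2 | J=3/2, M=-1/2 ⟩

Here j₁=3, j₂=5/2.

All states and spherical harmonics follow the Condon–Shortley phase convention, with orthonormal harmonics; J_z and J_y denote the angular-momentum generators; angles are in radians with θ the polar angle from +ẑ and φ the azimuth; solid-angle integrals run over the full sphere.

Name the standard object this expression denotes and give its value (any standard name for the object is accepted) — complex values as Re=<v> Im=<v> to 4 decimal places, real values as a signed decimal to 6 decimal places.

Clebsch–Gordan coefficient, −√(1/105) ≈ -0.097590

This is a Clebsch–Gordan (vector-coupling) coefficient.
j₁+j₂−J=4  J+j₁−j₂=2  J−j₁+j₂=1  j₁+j₂+J+1=8
(j₁±m₁, j₂±m₂, J±M) = (2,4,3,2,1,2)
P² = 192/35
sum k=2..3:
  [2] +1/8 = 1/8
  [3] −1/6 = -1/6
S = -1/24
C² = P²·S² = 1/105 ; C = -0.097590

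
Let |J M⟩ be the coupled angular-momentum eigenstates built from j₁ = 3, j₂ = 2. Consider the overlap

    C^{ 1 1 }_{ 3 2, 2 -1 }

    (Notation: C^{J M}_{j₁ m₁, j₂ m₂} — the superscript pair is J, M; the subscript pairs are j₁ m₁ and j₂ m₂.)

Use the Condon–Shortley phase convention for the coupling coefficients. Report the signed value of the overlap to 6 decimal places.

triangle: 4!*2!*0!/7! = 48/5040
(j±m)!: 5!*1!*1!*3!*2!*0! = 1440
prefactor² = (2J+1)*Δ*N² = 288/7
  k=1: −1/(1!*3!*0!*0!*2!*0!) = -1/12
Σ = -1/12  ⇒  CG² = 288/7*(-1/12)² = 2/7
CG = −√(2/7) = -0.534522

-0.534522  (= −√(2/7))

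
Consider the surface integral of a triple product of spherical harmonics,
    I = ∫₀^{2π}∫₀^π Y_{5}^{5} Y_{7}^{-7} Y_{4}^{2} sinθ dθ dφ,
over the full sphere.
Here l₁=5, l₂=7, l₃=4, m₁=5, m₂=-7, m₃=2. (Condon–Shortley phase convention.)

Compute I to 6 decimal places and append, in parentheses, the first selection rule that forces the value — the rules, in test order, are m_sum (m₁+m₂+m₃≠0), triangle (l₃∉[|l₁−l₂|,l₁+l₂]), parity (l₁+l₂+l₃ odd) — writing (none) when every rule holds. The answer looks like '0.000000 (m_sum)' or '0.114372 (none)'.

m-sum 0 ✓  L=16 even ✓  2≤4≤12 ✓
Π(2lᵢ+1) = 11×15×9 = 1485
triangle coeff Δ(5,7,4) = 1/6126120
Σ_t [3,5]: t=3:−1/69120 t=4:+1/20736 t=5:−1/69120 = 1/51840
(3j)²=280/21879 [(5 7 4; 0 0 0)], sign=+1
Σ_t [0,0]: t=0:+1/58060800 = 1/58060800
(3j)²=3/136 [(5 7 4; 5 -7 2)], sign=+1
⇒ 4πI² = 1575/3757
I = (+1)√(1575/3757/(4π)) = 0.18264793
No selection rule forces the value: the integral is nonzero (none).

0.182648 (none)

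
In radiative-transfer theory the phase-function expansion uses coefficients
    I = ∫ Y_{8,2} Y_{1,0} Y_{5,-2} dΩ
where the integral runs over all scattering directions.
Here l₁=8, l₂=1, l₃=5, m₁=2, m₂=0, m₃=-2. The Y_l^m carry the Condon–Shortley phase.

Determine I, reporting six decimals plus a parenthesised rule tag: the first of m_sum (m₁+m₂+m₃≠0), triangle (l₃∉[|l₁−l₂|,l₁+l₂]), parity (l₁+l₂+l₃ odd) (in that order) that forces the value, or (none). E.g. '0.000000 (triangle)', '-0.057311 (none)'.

0.000000 (triangle)

|8−1|≤5≤8+1 violated ⇒ I = 0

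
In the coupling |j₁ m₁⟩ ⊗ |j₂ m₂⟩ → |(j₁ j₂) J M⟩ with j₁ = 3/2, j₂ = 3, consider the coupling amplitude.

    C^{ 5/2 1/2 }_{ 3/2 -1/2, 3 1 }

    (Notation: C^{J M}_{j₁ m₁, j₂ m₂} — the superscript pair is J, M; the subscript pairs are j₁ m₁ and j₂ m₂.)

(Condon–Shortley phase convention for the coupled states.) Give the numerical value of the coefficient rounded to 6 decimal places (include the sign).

−√(1/70) ≈ -0.119523

j₁+j₂−J=2  J+j₁−j₂=1  J−j₁+j₂=4  j₁+j₂+J+1=8
(j₁±m₁, j₂±m₂, J±M) = (1,2,4,2,3,2)
P² = 288/35
sum k=1..2:
  [1] −1/6 = -1/6
  [2] +1/8 = 1/8
S = -1/24
C² = P²·S² = 1/70 ; C = -0.119523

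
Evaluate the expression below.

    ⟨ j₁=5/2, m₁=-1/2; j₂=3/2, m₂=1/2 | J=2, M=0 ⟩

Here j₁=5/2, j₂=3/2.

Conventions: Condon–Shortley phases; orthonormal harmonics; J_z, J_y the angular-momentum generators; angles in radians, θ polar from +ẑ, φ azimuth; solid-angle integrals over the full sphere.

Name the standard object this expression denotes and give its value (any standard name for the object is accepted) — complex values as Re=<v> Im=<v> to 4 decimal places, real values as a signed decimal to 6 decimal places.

This is a Clebsch–Gordan (vector-coupling) coefficient.
√[5·2!3!1!/7! · 2!3!2!1!2!2!] = √(8/7)
  +(−1)^1/∏(1,1,2,1,1,0)! = -1/2  (running -1/2)
  +(−1)^2/∏(2,0,1,0,2,1)! = 1/4  (running -1/4)
⟨..|..⟩ = √(8/7)·(-1/4) = -0.267261

Clebsch–Gordan coefficient, −√(1/14) ≈ -0.267261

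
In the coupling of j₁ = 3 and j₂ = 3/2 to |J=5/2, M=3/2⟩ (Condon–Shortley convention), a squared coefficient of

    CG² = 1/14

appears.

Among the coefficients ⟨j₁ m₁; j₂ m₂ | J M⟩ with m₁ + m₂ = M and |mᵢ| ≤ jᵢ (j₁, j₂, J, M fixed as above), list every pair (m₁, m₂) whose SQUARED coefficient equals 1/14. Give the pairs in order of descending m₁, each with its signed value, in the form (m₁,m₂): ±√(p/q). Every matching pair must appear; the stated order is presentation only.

(2,-1/2): +√(1/14)

Admissible pairs with m₁+m₂ = M = 3/2: (0,3/2), (1,1/2), (2,-1/2), (3,-3/2)
  (m₁,m₂)=(3,-3/2): CG² = 9/28, CG = +√(9/28)
  (m₁,m₂)=(2,-1/2): CG² = 1/14, CG = +√(1/14)   ← matches the target
  (m₁,m₂)=(1,1/2): CG² = 7/20, CG = −√(7/20)
  (m₁,m₂)=(0,3/2): CG² = 9/35, CG = +√(9/35)
Pairs with CG² = 1/14: (2,-1/2): +√(1/14)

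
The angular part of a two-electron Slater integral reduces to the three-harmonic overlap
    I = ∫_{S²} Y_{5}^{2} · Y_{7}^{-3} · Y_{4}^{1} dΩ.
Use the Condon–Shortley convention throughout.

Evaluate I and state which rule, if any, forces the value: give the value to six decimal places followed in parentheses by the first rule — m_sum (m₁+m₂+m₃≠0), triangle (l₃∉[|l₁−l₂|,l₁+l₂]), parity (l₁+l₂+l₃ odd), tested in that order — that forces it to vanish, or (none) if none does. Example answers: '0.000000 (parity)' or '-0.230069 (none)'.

Checks pass: Σm=0; 16 even; l₃=4∈[2,12].
(2·5+1)(2·7+1)(2·4+1) = 1485
Δ: 8! 2! 6! / 17! → 1/6126120
sum: t=3:−1/69120 t=4:+1/20736 t=5:−1/69120 = 1/51840
3j²(5 7 4; 0 0 0) = Δ·Π!·Σ² = 280/21879  (sign +1)
sum: t=1:−1/362880 t=2:+1/69120 t=3:−1/172800 = 43/7257600
3j²(5 7 4; 2 -3 1) = Δ·Π!·Σ² = 1849/170170  (sign -1)
combine: 4πI² = 1485·280/21879·1849/170170 = 110940/537251
take √, sign -1: I = -0.12818893
No selection rule forces the value: the integral is nonzero (none).

-0.128189 (none)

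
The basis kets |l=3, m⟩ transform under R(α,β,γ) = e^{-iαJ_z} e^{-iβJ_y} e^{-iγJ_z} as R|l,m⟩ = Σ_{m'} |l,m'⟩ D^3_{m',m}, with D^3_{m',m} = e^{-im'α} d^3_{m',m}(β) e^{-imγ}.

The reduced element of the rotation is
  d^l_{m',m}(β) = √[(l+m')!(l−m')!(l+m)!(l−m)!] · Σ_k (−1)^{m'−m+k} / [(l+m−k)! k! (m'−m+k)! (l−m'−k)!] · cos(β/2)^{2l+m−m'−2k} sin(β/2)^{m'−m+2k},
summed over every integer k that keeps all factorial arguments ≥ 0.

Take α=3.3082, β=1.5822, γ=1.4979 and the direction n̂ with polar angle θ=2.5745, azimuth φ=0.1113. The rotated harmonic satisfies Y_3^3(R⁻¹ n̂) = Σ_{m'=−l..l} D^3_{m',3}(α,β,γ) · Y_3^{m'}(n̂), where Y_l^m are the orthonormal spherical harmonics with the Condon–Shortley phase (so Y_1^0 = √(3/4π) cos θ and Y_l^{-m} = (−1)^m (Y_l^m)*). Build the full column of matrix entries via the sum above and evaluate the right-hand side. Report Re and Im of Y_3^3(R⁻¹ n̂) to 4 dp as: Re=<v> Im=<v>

Re=0.0815 Im=-0.2430

Need the full column D^3_{m',3} for m'=−3..3 at α=3.3082, β=1.5822, γ=1.4979.
cos(β/2)=0.703064, sin(β/2)=0.711127
d^3_{-3,3}: single k=6 term ⇒ +0.129325;  D = +0.085130-0.097354i
d^3_{-2,3}: single k=5 term ⇒ +0.313189;  D = -0.164208+0.266689i
d^3_{-1,3}: single k=4 term ⇒ +0.489580;  D = +0.184001-0.453687i
d^3_{0,3}: single k=3 term ⇒ +0.558908;  D = -0.121255+0.545596i
d^3_{1,3}: single k=2 term ⇒ +0.478540;  D = +0.024912-0.477891i
d^3_{2,3}: single k=1 term ⇒ +0.299223;  D = +0.034194+0.297263i
d^3_{3,3}: single k=0 term ⇒ +0.120772;  D = -0.033508-0.116031i
Y_3^{m'}(θ=2.5745,φ=0.1113) and Σ D·Y over m':
  (+0.0851-0.0974i)·(+0.0611-0.0212i)  (-0.1642+0.2667i)·(-0.2426+0.0549i)  (+0.1840-0.4537i)·(+0.4412-0.0493i)  (-0.1213+0.5456i)·(-0.1754+0.0000i)  (+0.0249-0.4779i)·(-0.4412-0.0493i)  (+0.0342+0.2973i)·(-0.2426-0.0549i)  (-0.0335-0.1160i)·(-0.0611-0.0212i)
Y_3^3(R⁻¹ n̂) = +0.081467-0.242976i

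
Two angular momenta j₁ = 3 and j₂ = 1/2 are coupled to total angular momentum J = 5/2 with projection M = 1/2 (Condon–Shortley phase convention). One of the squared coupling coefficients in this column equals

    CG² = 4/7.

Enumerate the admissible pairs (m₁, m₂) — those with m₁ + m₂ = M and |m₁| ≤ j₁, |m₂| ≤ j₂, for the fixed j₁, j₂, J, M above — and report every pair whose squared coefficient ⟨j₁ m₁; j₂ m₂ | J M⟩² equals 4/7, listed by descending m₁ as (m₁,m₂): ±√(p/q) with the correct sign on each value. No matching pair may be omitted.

Admissible pairs with m₁+m₂ = M = 1/2: (0,1/2), (1,-1/2)
  (m₁,m₂)=(1,-1/2): CG² = 4/7, CG = +√(4/7)   ← matches the target
  (m₁,m₂)=(0,1/2): CG² = 3/7, CG = −√(3/7)
Pairs with CG² = 4/7: (1,-1/2): +√(4/7)

(1,-1/2): +√(4/7)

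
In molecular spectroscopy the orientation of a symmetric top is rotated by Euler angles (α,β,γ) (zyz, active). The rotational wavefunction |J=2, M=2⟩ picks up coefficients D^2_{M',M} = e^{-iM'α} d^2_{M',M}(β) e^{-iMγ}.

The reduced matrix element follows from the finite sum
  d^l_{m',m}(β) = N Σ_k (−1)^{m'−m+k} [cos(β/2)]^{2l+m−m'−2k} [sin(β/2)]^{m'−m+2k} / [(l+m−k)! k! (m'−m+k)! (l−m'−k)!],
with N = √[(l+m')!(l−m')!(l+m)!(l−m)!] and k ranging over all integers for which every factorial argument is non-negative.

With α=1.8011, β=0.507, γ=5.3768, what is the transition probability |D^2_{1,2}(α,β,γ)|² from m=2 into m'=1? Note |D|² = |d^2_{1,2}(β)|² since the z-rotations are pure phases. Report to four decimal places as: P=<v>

D^2_{1,2}(1.8011,0.5070,5.3768) = e^{-i·1·1.8011}·d^2_{1,2}(0.5070)·e^{-i·2·5.3768}. Compute d first:
c=cos(0.507000/2)=0.968041, s=sin(0.507000/2)=0.250794; N=√[6·1·24·1]=12.000000
k: max(0,(2)−(1))=1 … min(2+(2),2−(1))=1
  k=1: (−1)^0·12.0000/(6)·0.9680^3·0.2508^1 = +0.455017
d^2_{1,2}(0.5070) = +0.455017
|D^2_{1,2}|² = |d^2_{1,2}(β)|² = (+0.455017)² = 0.207040 (the z-rotation phases have unit modulus)

P=0.2070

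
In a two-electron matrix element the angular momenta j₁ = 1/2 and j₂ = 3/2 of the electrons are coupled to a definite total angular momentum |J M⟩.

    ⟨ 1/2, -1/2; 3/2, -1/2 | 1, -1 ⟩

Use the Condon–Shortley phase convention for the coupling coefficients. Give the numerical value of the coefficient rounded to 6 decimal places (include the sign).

j₁+j₂−J=1  J+j₁−j₂=0  J−j₁+j₂=2  j₁+j₂+J+1=4
(j₁±m₁, j₂±m₂, J±M) = (0,1,1,2,0,2)
P² = 1
sum k=1..1:
  [1] −1/2 = -1/2
S = -1/2
C² = P²·S² = 1/4 ; C = -0.500000

−√(1/4) ≈ -0.500000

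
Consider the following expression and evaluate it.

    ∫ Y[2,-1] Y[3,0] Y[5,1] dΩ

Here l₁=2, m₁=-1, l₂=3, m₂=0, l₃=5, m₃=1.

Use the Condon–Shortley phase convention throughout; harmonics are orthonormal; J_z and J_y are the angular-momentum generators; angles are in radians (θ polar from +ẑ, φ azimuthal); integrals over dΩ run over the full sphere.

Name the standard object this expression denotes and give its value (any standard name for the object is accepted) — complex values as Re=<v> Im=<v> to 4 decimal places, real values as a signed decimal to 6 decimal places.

Gaunt coefficient, -0.214318

This is a Gaunt coefficient — the integral of a triple product of spherical harmonics over the sphere.
Checks pass: Σm=0; 10 even; l₃=5∈[1,5].
(2·2+1)(2·3+1)(2·5+1) = 385
Δ: 0! 4! 6! / 11! → 1/2310
sum: t=0:+1/144 = 1/144
3j²(2 3 5; 0 0 0) = Δ·Π!·Σ² = 10/231  (sign -1)
sum: t=0:+1/216 = 1/216
3j²(2 3 5; -1 0 1) = Δ·Π!·Σ² = 8/231  (sign +1)
combine: 4πI² = 385·10/231·8/231 = 400/693
take √, sign -1: I = -0.21431790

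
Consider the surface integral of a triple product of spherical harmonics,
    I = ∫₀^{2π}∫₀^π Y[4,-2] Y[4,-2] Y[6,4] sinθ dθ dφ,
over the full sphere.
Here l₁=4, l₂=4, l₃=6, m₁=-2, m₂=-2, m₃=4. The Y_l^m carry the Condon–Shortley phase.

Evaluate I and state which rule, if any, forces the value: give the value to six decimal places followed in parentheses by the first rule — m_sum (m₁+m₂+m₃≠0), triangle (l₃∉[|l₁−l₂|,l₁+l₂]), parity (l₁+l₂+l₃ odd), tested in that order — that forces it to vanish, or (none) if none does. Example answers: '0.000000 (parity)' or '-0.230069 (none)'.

Checks pass: Σm=0; 14 even; l₃=6∈[0,8].
(2·4+1)(2·4+1)(2·6+1) = 1053
Δ: 2! 6! 6! / 15! → 1/1261260
sum: t=0:+1/4608 t=1:−1/1296 t=2:+1/4608 = -7/20736
3j²(4 4 6; 0 0 0) = Δ·Π!·Σ² = 20/1287  (sign -1)
sum: t=0:+1/69120 t=1:−1/14400 t=2:+1/69120 = -7/172800
3j²(4 4 6; -2 -2 4) = Δ·Π!·Σ² = 14/715  (sign -1)
combine: 4πI² = 1053·20/1287·14/715 = 504/1573
take √, sign +1: I = 0.15967833
No selection rule forces the value: the integral is nonzero (none).

0.159678 (none)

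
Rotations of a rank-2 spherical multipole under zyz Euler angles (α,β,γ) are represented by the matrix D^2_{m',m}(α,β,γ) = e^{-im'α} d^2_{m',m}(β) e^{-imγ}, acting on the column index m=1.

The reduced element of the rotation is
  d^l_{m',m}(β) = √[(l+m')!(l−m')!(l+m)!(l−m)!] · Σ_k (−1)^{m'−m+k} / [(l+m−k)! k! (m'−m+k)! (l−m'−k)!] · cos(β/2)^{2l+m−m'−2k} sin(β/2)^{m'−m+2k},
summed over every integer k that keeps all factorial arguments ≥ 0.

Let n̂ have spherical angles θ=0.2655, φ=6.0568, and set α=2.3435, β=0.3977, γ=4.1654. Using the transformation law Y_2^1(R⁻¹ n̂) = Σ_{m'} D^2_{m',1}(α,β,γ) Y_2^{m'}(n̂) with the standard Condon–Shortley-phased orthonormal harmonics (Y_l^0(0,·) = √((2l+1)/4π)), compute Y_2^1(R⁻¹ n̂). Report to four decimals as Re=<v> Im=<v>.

Need the full column D^2_{m',1} for m'=−2..2 at α=2.3435, β=0.3977, γ=4.1654.
cos(β/2)=0.980294, sin(β/2)=0.197542
d^2_{-2,1}: single k=3 term ⇒ +0.015114;  D = +0.013104+0.007531i
d^2_{-1,1}: k∈[2..3] ⇒ +0.112500 -0.001523 = +0.110978;  D = -0.027575-0.107497i
d^2_{0,1}: k∈[1..2] ⇒ +0.455832 -0.018510 = +0.437322;  D = -0.227459+0.373514i
d^2_{1,1}: k∈[0..1] ⇒ +0.923477 -0.112500 = +0.810977;  D = +0.790406-0.181499i
d^2_{2,1}: single k=0 term ⇒ -0.372185;  D = +0.312865+0.201588i
Y_2^{m'}(θ=0.2655,φ=6.0568) and Σ D·Y over m':
  (+0.0131+0.0075i)·(+0.0239+0.0116i)  (-0.0276-0.1075i)·(+0.1906+0.0439i)  (-0.2275+0.3735i)·(+0.5656+0.0000i)  (+0.7904-0.1815i)·(-0.1906+0.0439i)  (+0.3129+0.2016i)·(+0.0239-0.0116i)
Y_2^1(R⁻¹ n̂) = -0.261839+0.260386i

Re=-0.2618 Im=0.2604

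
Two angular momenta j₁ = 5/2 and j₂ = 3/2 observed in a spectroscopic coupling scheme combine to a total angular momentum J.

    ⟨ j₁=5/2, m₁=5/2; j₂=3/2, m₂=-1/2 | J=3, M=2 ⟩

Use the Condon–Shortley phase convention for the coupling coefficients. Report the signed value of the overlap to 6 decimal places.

j₁+j₂−J=1  J+j₁−j₂=4  J−j₁+j₂=2  j₁+j₂+J+1=8
(j₁±m₁, j₂±m₂, J±M) = (5,0,1,2,5,1)
P² = 240
sum k=0..0:
  [0] +1/24 = 1/24
S = 1/24
C² = P²·S² = 5/12 ; C = +0.645497

+√(5/12) = +0.645497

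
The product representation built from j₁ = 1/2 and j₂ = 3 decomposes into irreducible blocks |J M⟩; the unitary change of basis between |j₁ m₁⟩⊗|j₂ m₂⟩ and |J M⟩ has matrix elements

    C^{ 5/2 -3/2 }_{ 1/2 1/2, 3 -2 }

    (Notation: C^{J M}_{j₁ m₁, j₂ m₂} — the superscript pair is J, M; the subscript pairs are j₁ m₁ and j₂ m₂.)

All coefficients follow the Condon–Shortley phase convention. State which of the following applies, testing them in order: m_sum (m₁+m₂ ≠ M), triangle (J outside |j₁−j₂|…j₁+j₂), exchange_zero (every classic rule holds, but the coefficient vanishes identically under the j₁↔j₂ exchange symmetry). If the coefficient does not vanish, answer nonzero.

nonzero

m-sum: m₁+m₂ = 1/2+(-2) = -3/2, M = -3/2  ✓
triangle: |j₁−j₂| = 5/2 ≤ J = 5/2 ≤ j₁+j₂ = 7/2  ✓
exchange: j₁≠j₂ or m₁≠m₂ — the exchange symmetry imposes no constraint here
value check: CG = +√(5/7) = +0.845154 ≠ 0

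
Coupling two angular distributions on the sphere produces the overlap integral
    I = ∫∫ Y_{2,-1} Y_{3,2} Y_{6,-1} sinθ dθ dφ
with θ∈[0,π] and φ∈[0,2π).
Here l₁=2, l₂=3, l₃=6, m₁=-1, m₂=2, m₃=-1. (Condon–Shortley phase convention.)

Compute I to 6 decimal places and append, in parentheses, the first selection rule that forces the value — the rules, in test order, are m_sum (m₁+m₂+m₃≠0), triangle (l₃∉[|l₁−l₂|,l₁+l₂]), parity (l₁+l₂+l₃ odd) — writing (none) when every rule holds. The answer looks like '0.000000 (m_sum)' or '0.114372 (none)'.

0.000000 (triangle)

|2−3|≤6≤2+3 violated ⇒ I = 0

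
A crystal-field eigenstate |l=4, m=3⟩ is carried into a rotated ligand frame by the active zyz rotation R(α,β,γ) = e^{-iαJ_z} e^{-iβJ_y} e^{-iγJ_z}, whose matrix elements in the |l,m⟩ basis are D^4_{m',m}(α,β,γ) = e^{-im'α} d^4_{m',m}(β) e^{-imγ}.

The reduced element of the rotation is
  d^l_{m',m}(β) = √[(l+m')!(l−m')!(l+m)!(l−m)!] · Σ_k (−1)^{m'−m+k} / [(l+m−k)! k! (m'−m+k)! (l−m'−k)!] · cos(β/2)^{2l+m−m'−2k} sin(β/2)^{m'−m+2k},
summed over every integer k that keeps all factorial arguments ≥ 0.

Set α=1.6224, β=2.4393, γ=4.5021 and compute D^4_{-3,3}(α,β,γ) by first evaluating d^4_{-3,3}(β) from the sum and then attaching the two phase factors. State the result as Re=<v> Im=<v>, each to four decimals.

Split into d^4_{-3,3}(β=2.4393) × two z-phases.
Half-angle: c=0.343974, s=0.938979. N=√(1·5040·5040·1)=5040.000000
k: max(0,(3)−(-3))=6 … min(4+(3),4−(-3))=7
  k=6: (−1)^0·5040.0000/(720)·0.3440^2·0.9390^6 = +0.567657
  k=7: (−1)^1·5040.0000/(5040)·0.3440^0·0.9390^8 = -0.604292
d^4_{-3,3}(2.4393) = +0.567657 -0.604292 = -0.036636
Phases: e^{-i·(-3)·1.6224}=+0.154193-0.988041i, e^{-i·(3)·4.5021}=+0.589845-0.807516i ⇒ D=+0.025898+0.025913i

Re=0.0259 Im=0.0259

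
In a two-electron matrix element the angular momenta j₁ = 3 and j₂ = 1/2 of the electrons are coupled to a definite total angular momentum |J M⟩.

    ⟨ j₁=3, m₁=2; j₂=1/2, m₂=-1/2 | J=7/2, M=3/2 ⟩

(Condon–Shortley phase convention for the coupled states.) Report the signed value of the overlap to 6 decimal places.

+0.534522

j₁+j₂−J=0  J+j₁−j₂=6  J−j₁+j₂=1  j₁+j₂+J+1=8
(j₁±m₁, j₂±m₂, J±M) = (5,1,0,1,5,2)
P² = 28800/7
sum k=0..0:
  [0] +1/120 = 1/120
S = 1/120
C² = P²·S² = 2/7 ; C = +0.534522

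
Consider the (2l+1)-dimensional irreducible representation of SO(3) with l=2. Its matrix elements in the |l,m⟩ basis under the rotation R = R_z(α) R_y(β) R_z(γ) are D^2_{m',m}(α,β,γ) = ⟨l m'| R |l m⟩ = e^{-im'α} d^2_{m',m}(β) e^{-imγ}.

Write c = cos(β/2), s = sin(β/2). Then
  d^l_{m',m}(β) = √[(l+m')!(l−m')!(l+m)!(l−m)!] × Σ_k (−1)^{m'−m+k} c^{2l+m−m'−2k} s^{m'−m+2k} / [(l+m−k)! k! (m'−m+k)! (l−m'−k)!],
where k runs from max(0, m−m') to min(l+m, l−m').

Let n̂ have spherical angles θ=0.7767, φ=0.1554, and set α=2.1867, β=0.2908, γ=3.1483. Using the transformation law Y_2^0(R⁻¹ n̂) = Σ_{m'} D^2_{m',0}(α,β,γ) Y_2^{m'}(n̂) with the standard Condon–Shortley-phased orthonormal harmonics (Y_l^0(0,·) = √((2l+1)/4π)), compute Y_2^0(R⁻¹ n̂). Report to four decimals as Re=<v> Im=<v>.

Re=0.0184 Im=0.0000

Need the full column D^2_{m',0} for m'=−2..2 at α=2.1867, β=0.2908, γ=3.1483.
cos(β/2)=0.989448, sin(β/2)=0.144888
d^2_{-2,0}: single k=2 term ⇒ +0.050342;  D = -0.016740-0.047477i
d^2_{-1,0}: k∈[1..2] ⇒ +0.343786 -0.007372 = +0.336414;  D = -0.194345+0.274598i
d^2_{0,0}: k∈[0..2] ⇒ +0.958455 -0.082208 +0.000441 = +0.876689;  D = +0.876689+0.000000i
d^2_{1,0}: k∈[0..1] ⇒ -0.343786 +0.007372 = -0.336414;  D = +0.194345+0.274598i
d^2_{2,0}: single k=0 term ⇒ +0.050342;  D = -0.016740+0.047477i
Y_2^{m'}(θ=0.7767,φ=0.1554) and Σ D·Y over m':
  (-0.0167-0.0475i)·(+0.1807-0.0580i)  (-0.1943+0.2746i)·(+0.3816-0.0598i)  (+0.8767+0.0000i)·(+0.1659+0.0000i)  (+0.1943+0.2746i)·(-0.3816-0.0598i)  (-0.0167+0.0475i)·(+0.1807+0.0580i)
Y_2^0(R⁻¹ n̂) = +0.018424-0.000000i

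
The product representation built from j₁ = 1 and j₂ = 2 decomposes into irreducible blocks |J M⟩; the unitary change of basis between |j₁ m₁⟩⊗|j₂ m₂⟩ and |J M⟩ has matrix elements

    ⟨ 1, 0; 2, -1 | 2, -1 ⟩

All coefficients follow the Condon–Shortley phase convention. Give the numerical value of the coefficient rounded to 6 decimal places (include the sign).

j₁+j₂−J=1  J+j₁−j₂=1  J−j₁+j₂=3  j₁+j₂+J+1=6
(j₁±m₁, j₂±m₂, J±M) = (1,1,1,3,1,3)
P² = 3/2
sum k=0..1:
  [0] +1/2 = 1/2
  [1] −1/6 = -1/6
S = 1/3
C² = P²·S² = 1/6 ; C = +0.408248

+√(1/6) ≈ +0.408248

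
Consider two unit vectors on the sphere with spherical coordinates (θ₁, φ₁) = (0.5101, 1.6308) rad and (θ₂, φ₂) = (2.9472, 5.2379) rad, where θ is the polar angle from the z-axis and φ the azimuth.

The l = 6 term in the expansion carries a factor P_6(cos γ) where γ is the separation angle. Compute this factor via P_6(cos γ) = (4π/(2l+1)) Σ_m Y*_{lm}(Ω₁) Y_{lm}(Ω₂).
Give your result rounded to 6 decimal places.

0.080827

Expand P_6 via completeness: Σ_{m} conj(Y_{6,m}) at Ω₁ times Y_{6,m} at Ω₂ —
  [-6]  conj(Y_{6,-6})(Ω₁) = (-0.006126, -0.002306) ; Y_{6,-6}(Ω₂) = (0.000025, -0.000000) ; Δ = (-0.000000, -0.000000)
  [-5]  conj(Y_{6,-5})(Ω₁) = (-0.011977, 0.038717) ; Y_{6,-5}(Ω₂) = (-0.000217, 0.000385) ; Δ = (-0.000012, -0.000013)
  [-4]  conj(Y_{6,-4})(Ω₁) = (0.145313, 0.035563) ; Y_{6,-4}(Ω₂) = (-0.002413, -0.004107) ; Δ = (-0.000205, -0.000683)
  [-3]  conj(Y_{6,-3})(Ω₁) = (0.063710, -0.350091) ; Y_{6,-3}(Ω₂) = (0.034964, -0.000201) ; Δ = (0.002157, -0.012253)
  [-2]  conj(Y_{6,-2})(Ω₁) = (-0.495851, -0.059793) ; Y_{6,-2}(Ω₂) = (-0.086047, 0.150363) ; Δ = (0.051657, -0.069413)
  [-1]  conj(Y_{6,-1})(Ω₁) = (-0.013612, 0.226588) ; Y_{6,-1}(Ω₂) = (-0.262545, -0.452740) ; Δ = (0.106160, -0.053327)
  [+0]  conj(Y_{6,0})(Ω₁) = (-0.362198, -0.000000) ; Y_{6,0}(Ω₂) = (0.651293, 0.000000) ; Δ = (-0.235897, -0.000000)
  [+1]  conj(Y_{6,1})(Ω₁) = (0.013612, 0.226588) ; Y_{6,1}(Ω₂) = (0.262545, -0.452740) ; Δ = (0.106160, 0.053327)
  [+2]  conj(Y_{6,2})(Ω₁) = (-0.495851, 0.059793) ; Y_{6,2}(Ω₂) = (-0.086047, -0.150363) ; Δ = (0.051657, 0.069413)
  [+3]  conj(Y_{6,3})(Ω₁) = (-0.063710, -0.350091) ; Y_{6,3}(Ω₂) = (-0.034964, -0.000201) ; Δ = (0.002157, 0.012253)
  [+4]  conj(Y_{6,4})(Ω₁) = (0.145313, -0.035563) ; Y_{6,4}(Ω₂) = (-0.002413, 0.004107) ; Δ = (-0.000205, 0.000683)
  [+5]  conj(Y_{6,5})(Ω₁) = (0.011977, 0.038717) ; Y_{6,5}(Ω₂) = (0.000217, 0.000385) ; Δ = (-0.000012, 0.000013)
  [+6]  conj(Y_{6,6})(Ω₁) = (-0.006126, 0.002306) ; Y_{6,6}(Ω₂) = (0.000025, 0.000000) ; Δ = (-0.000000, 0.000000)
Total Σ_m = (0.083617, -0.000000). Multiply by 0.966644: (0.080827, -0.000000). P_6(cos γ) = 0.080827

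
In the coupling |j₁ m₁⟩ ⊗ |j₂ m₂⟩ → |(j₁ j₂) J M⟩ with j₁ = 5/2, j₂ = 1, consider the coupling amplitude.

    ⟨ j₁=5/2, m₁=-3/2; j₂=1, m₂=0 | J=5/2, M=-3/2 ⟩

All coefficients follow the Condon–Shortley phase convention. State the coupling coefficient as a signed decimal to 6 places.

−√(9/35) = -0.507093

j₁+j₂−J=1  J+j₁−j₂=4  J−j₁+j₂=1  j₁+j₂+J+1=7
(j₁±m₁, j₂±m₂, J±M) = (1,4,1,1,1,4)
P² = 576/35
sum k=0..1:
  [0] +1/24 = 1/24
  [1] −1/6 = -1/6
S = -1/8
C² = P²·S² = 9/35 ; C = -0.507093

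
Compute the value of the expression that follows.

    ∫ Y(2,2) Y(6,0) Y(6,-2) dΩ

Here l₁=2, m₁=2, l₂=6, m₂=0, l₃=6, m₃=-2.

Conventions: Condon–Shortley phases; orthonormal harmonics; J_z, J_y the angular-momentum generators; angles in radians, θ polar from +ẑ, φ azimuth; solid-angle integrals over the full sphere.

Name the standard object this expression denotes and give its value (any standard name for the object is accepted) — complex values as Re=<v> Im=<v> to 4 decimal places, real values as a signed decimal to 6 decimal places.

Gaunt coefficient, -0.191909

This is a Gaunt coefficient — the integral of a triple product of spherical harmonics over the sphere.
Rules hold: Σm=0, L=14 even, 4≤6≤8.
N = 5·13·13 = 845
Δ = 2!·2!·10!/15! = 1/90090
Racah Σ t=0..2: t=0:+1/69120 t=1:−1/14400 t=2:+1/69120 = -7/172800
⇒ 3j(2 6 6; 0 0 0)² = 14/715, sgn -1
Racah Σ t=0..0: t=0:+1/69120 = 1/69120
⇒ 3j(2 6 6; 2 0 -2)² = 4/143, sgn +1
4πI² = N·(3j₀)²·(3jₘ)² = 56/121
I = -1·√(0.46281/4π) = -0.19190947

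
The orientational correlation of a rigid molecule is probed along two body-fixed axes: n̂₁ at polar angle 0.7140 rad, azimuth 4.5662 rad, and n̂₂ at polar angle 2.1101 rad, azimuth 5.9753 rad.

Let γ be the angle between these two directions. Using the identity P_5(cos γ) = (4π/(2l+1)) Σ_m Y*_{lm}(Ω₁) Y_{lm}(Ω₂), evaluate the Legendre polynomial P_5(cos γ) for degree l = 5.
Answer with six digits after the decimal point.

Term-by-term m-sum for l=5 (normalisation 4π/11 = 1.142397):
  term(m=-5) = (0.008728, -0.008334)   from Y*(Ω₁)=(-0.037316, -0.041618), Y(Ω₂)=(0.006772, 0.215791)
  term(m=-4) = (-0.066517, -0.050230)   from Y*(Ω₁)=(0.170100, -0.112604), Y(Ω₂)=(-0.135976, -0.385311)
  term(m=-3) = (-0.056305, 0.106821)   from Y*(Ω₁)=(0.170813, 0.364183), Y(Ω₂)=(0.180987, 0.239495)
  term(m=-2) = (-0.049725, -0.016666)   from Y*(Ω₁)=(-0.375257, 0.112954), Y(Ω₂)=(0.109243, 0.077294)
  term(m=-1) = (0.001664, -0.010200)   from Y*(Ω₁)=(0.004448, 0.030209), Y(Ω₂)=(-0.322549, -0.102570)
  term(m=+0) = (0.021655, 0.000000)   from Y*(Ω₁)=(-0.391467, -0.000000), Y(Ω₂)=(-0.055318, 0.000000)
  term(m=+1) = (0.001664, 0.010200)   from Y*(Ω₁)=(-0.004448, 0.030209), Y(Ω₂)=(0.322549, -0.102570)
  term(m=+2) = (-0.049725, 0.016666)   from Y*(Ω₁)=(-0.375257, -0.112954), Y(Ω₂)=(0.109243, -0.077294)
  term(m=+3) = (-0.056305, -0.106821)   from Y*(Ω₁)=(-0.170813, 0.364183), Y(Ω₂)=(-0.180987, 0.239495)
  term(m=+4) = (-0.066517, 0.050230)   from Y*(Ω₁)=(0.170100, 0.112604), Y(Ω₂)=(-0.135976, 0.385311)
  term(m=+5) = (0.008728, 0.008334)   from Y*(Ω₁)=(0.037316, -0.041618), Y(Ω₂)=(-0.006772, 0.215791)
Accumulated sum (-0.302655, -0.000000); after 4π/(2l+1) scaling, (-0.345752, -0.000000) ⇒ P_5 = -0.345752

-0.345752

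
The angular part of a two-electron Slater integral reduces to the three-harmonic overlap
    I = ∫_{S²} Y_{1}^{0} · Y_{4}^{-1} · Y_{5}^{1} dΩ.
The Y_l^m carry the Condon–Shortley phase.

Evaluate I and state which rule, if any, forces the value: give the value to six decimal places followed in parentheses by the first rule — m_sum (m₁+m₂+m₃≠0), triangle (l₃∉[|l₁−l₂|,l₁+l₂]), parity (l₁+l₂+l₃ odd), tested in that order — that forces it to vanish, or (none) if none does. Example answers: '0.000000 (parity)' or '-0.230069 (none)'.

Rules hold: Σm=0, L=10 even, 3≤5≤5.
N = 3·9·11 = 297
Δ = 0!·2!·8!/11! = 1/495
Racah Σ t=0..0: t=0:+1/576 = 1/576
⇒ 3j(1 4 5; 0 0 0)² = 5/99, sgn -1
Racah Σ t=0..0: t=0:+1/720 = 1/720
⇒ 3j(1 4 5; 0 -1 1)² = 8/165, sgn +1
4πI² = N·(3j₀)²·(3jₘ)² = 8/11
I = -1·√(0.727273/4π) = -0.24057125
No selection rule forces the value: the integral is nonzero (none).

-0.240571 (none)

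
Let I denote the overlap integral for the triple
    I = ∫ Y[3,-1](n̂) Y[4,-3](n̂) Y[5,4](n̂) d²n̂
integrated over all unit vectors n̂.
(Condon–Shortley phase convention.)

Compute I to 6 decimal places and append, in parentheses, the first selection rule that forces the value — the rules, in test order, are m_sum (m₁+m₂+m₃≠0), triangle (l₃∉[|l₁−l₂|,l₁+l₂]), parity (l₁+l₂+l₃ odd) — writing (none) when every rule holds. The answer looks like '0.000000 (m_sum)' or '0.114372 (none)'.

0.042401 (none)

m-sum 0 ✓  L=12 even ✓  1≤5≤7 ✓
Π(2lᵢ+1) = 7×9×11 = 693
triangle coeff Δ(3,4,5) = 1/180180
Σ_t [0,2]: t=0:+1/576 t=1:−1/144 t=2:+1/576 = -1/288
(3j)²=20/1001 [(3 4 5; 0 0 0)], sign=+1
Σ_t [0,1]: t=0:+1/5760 t=1:−1/4320 = -1/17280
(3j)²=7/4290 [(3 4 5; -1 -3 4)], sign=+1
⇒ 4πI² = 42/1859
I = (+1)√(42/1859/(4π)) = 0.04240138
No selection rule forces the value: the integral is nonzero (none).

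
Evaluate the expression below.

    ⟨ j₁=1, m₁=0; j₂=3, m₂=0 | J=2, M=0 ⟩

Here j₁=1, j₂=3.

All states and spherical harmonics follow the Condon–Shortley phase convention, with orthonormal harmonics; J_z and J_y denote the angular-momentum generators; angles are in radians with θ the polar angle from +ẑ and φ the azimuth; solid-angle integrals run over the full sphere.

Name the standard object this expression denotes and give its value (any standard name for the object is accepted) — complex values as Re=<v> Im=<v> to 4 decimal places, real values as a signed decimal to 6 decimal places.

Clebsch–Gordan coefficient, −√(3/7) ≈ -0.654654

This is a Clebsch–Gordan (vector-coupling) coefficient.
triangle: 2!*0!*4!/7! = 48/5040
(j±m)!: 1!*1!*3!*3!*2!*2! = 144
prefactor² = (2J+1)*Δ*N² = 48/7
  k=1: −1/(1!*1!*0!*2!*0!*2!) = -1/4
Σ = -1/4  ⇒  CG² = 48/7*(-1/4)² = 3/7
CG = −√(3/7) = -0.654654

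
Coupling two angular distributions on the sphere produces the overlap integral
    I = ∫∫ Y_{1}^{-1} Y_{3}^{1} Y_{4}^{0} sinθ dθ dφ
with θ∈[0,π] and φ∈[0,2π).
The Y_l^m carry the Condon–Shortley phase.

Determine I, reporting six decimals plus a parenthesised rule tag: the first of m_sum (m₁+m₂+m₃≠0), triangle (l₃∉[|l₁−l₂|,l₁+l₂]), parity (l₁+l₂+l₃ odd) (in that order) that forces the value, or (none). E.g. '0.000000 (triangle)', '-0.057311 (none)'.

m-sum 0 ✓  L=8 even ✓  2≤4≤4 ✓
Π(2lᵢ+1) = 3×7×9 = 189
triangle coeff Δ(1,3,4) = 1/252
Σ_t [0,0]: t=0:+1/36 = 1/36
(3j)²=4/63 [(1 3 4; 0 0 0)], sign=+1
Σ_t [0,0]: t=0:+1/96 = 1/96
(3j)²=1/42 [(1 3 4; -1 1 0)], sign=+1
⇒ 4πI² = 2/7
I = (+1)√(2/7/(4π)) = 0.15078601
No selection rule forces the value: the integral is nonzero (none).

0.150786 (none)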